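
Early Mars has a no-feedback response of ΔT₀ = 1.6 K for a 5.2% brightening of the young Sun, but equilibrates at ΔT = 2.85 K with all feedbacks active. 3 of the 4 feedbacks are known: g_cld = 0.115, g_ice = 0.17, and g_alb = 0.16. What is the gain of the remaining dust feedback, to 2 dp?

Amplification A = ΔT/ΔT₀ = 2.85/1.6 = 1.781.
Total gain g = 1 − 1/A = 1 − 1/1.781 = 0.4385.
Known gains sum to 0.115 + 0.17 + 0.16 = 0.445.
g_dust = 0.4385 − 0.445 = -0.01.

-0.01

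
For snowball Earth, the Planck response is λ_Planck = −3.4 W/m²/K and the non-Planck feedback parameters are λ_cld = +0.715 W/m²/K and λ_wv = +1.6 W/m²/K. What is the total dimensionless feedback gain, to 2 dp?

0.68

Convert to gains: g_cld = 0.715/3.4 = 0.2103; g_wv = 1.6/3.4 = 0.4706.
Total gain g = 0.6809.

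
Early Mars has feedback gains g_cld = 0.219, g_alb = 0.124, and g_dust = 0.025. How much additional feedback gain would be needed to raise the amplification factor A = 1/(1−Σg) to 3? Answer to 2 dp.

Current total gain = 0.368.
Target gain for A = 3: g* = 1 − 1/3 = 0.6667.
Additional gain needed = 0.6667 − 0.368 = 0.30.

0.30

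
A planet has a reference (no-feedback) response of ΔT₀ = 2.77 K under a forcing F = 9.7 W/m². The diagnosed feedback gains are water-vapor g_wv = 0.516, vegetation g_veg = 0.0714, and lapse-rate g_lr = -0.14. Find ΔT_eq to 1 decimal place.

5.0 K

Total gain g = 0.516 + 0.0714 − 0.14 = 0.4474.
Amplification A = 1/(1 − 0.4474) = 1.81.
ΔT = 2.77 × 1.81 = 5.0 K.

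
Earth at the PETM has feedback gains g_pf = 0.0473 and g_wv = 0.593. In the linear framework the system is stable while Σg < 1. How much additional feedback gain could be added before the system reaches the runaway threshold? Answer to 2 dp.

0.36

Current total gain = 0.0473 + 0.593 = 0.6403.
Margin to runaway = 1 − 0.6403 = 0.36.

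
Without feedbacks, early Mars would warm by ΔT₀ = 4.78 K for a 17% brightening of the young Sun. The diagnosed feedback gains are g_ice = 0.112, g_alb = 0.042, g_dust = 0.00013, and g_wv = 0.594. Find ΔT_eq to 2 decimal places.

Total gain g = 0.112 + 0.042 + 0.00013 + 0.594 = 0.74813.
Amplification A = 1/(1 − 0.74813) = 3.97.
ΔT = 4.78 × 3.97 = 18.98 K.

18.98 K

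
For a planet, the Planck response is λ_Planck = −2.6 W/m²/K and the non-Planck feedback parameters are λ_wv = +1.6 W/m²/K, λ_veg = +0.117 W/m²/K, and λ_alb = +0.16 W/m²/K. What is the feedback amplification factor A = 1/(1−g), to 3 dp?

3.596

Convert to gains: g_wv = 1.6/2.6 = 0.6154; g_veg = 0.117/2.6 = 0.045; g_alb = 0.16/2.6 = 0.06154.
Total gain g = 0.72194.
A = 1/(1 − 0.72194) = 3.596.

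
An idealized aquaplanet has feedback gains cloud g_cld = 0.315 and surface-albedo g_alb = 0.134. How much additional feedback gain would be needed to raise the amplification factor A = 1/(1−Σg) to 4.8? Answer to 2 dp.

0.34

Current total gain = 0.449.
Target gain for A = 4.8: g* = 1 − 1/4.8 = 0.7917.
Additional gain needed = 0.7917 − 0.449 = 0.34.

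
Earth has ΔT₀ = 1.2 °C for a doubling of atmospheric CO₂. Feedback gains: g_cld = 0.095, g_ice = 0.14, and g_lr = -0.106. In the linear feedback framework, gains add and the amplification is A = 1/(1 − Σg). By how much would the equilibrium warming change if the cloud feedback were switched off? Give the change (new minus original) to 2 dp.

Original: g = 0.129, ΔT = 1.2/(1−0.129) = 1.3777 °C.
Without cloud: g' = 0.034, ΔT' = 1.2/(1−0.034) = 1.2422 °C.
Change = 1.2422 − 1.3777 = -0.14 °C.

-0.14 °C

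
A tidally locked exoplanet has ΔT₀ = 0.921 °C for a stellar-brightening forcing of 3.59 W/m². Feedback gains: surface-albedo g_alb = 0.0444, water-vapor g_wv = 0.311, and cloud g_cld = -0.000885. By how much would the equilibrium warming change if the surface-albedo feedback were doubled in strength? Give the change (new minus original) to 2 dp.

0.11 °C

Original: g = 0.354515, ΔT = 0.921/(1−0.354515) = 1.4268 °C.
With doubled surface-albedo: g' = 0.398915, ΔT' = 0.921/(1−0.398915) = 1.5322 °C.
Change = 1.5322 − 1.4268 = 0.11 °C.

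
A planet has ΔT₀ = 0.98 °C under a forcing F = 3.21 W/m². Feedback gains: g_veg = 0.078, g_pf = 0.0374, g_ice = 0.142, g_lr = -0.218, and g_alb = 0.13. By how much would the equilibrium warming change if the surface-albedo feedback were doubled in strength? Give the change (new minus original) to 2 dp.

0.22 °C

Original: g = 0.1694, ΔT = 0.98/(1−0.1694) = 1.1799 °C.
With doubled surface-albedo: g' = 0.2994, ΔT' = 0.98/(1−0.2994) = 1.3988 °C.
Change = 1.3988 − 1.1799 = 0.22 °C.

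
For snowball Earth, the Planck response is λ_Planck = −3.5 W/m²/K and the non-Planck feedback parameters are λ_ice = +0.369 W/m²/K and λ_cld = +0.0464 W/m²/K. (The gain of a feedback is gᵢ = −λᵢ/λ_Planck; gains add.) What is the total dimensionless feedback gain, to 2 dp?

Convert to gains: g_ice = 0.369/3.5 = 0.1054; g_cld = 0.0464/3.5 = 0.01326.
Total gain g = 0.11866.

0.12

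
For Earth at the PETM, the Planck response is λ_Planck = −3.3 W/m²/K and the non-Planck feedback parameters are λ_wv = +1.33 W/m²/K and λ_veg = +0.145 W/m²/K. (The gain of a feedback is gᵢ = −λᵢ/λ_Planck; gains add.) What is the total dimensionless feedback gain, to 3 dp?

0.447

Convert to gains: g_wv = 1.33/3.3 = 0.403; g_veg = 0.145/3.3 = 0.04394.
Total gain g = 0.44694.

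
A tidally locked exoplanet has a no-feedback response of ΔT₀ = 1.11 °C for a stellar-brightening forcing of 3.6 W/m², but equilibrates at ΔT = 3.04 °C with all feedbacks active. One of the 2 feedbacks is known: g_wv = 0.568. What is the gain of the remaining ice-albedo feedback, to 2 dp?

Amplification A = ΔT/ΔT₀ = 3.04/1.11 = 2.739.
Total gain g = 1 − 1/A = 1 − 1/2.739 = 0.6349.
The known gain is 0.568.
g_ice = 0.6349 − 0.568 = 0.07.

0.07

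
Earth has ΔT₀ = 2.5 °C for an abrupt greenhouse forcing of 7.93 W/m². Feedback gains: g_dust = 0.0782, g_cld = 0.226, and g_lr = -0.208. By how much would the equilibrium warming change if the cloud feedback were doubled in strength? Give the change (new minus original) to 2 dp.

0.92 °C

Original: g = 0.0962, ΔT = 2.5/(1−0.0962) = 2.7661 °C.
With doubled cloud: g' = 0.3222, ΔT' = 2.5/(1−0.3222) = 3.6884 °C.
Change = 3.6884 − 2.7661 = 0.92 °C.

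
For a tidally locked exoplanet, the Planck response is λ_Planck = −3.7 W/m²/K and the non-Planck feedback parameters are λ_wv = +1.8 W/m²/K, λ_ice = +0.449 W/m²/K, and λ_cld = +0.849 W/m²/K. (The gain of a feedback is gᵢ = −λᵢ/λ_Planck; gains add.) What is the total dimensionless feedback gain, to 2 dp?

Convert to gains: g_wv = 1.8/3.7 = 0.4865; g_ice = 0.449/3.7 = 0.1214; g_cld = 0.849/3.7 = 0.2295.
Total gain g = 0.8374.

0.84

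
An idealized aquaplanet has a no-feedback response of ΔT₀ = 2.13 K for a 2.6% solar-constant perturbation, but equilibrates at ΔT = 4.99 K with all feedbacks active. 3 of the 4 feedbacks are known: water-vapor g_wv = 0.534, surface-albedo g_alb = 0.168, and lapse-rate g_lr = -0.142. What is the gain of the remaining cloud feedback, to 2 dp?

0.01

Amplification A = ΔT/ΔT₀ = 4.99/2.13 = 2.343.
Total gain g = 1 − 1/A = 1 − 1/2.343 = 0.5732.
Known gains sum to 0.534 + 0.168 − 0.142 = 0.56.
g_cld = 0.5732 − 0.56 = 0.01.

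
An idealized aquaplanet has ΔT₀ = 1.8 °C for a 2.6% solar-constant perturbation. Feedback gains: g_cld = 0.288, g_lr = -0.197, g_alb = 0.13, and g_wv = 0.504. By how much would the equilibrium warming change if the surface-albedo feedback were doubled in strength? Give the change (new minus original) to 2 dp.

Original: g = 0.725, ΔT = 1.8/(1−0.725) = 6.5455 °C.
With doubled surface-albedo: g' = 0.855, ΔT' = 1.8/(1−0.855) = 12.4138 °C.
Change = 12.4138 − 6.5455 = 5.87 °C.

5.87 °C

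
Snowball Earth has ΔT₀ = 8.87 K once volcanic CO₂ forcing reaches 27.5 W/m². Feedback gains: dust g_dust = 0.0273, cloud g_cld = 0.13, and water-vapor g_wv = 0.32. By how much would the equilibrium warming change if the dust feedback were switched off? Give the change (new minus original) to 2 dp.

Original: g = 0.4773, ΔT = 8.87/(1−0.4773) = 16.9696 K.
Without dust: g' = 0.45, ΔT' = 8.87/(1−0.45) = 16.1273 K.
Change = 16.1273 − 16.9696 = -0.84 K.

-0.84 K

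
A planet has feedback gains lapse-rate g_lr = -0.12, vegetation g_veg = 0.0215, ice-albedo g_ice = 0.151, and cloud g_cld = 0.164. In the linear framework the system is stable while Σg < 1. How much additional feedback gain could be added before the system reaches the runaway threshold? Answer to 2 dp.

Current total gain = -0.12 + 0.0215 + 0.151 + 0.164 = 0.2165.
Margin to runaway = 1 − 0.2165 = 0.78.

0.78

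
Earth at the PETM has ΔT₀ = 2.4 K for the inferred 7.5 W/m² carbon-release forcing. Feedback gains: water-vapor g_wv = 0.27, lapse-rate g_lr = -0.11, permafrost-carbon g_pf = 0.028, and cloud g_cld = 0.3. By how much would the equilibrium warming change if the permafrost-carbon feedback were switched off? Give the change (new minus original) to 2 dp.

Original: g = 0.488, ΔT = 2.4/(1−0.488) = 4.6875 K.
Without permafrost-carbon: g' = 0.46, ΔT' = 2.4/(1−0.46) = 4.4444 K.
Change = 4.4444 − 4.6875 = -0.24 K.

-0.24 K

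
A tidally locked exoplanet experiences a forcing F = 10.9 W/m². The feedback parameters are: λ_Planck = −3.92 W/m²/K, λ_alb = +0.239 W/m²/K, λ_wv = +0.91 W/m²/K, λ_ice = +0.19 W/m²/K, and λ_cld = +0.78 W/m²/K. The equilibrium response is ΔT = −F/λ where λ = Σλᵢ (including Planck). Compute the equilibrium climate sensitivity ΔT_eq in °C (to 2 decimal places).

Net feedback parameter λ = (−3.92) + (+0.239) + (+0.91) + (+0.19) + (+0.78) = -1.801 W/m²/K.
ΔT = −F/λ = −10.9/(-1.801) = 6.05 °C.

6.05 °C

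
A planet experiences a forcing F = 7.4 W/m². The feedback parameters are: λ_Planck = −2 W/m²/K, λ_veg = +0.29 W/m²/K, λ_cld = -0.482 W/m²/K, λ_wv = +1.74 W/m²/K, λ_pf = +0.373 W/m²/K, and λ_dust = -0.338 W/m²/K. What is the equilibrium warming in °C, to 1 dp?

Net feedback parameter λ = (−2) + (+0.29) + (-0.482) + (+1.74) + (+0.373) + (-0.338) = -0.417 W/m²/K.
ΔT = −F/λ = −7.4/(-0.417) = 17.7 °C.

17.7 °C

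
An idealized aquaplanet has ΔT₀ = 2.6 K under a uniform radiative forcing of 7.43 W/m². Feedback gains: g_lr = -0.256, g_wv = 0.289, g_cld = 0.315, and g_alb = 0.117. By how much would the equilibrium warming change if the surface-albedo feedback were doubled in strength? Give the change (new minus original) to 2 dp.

1.36 K

Original: g = 0.465, ΔT = 2.6/(1−0.465) = 4.8598 K.
With doubled surface-albedo: g' = 0.582, ΔT' = 2.6/(1−0.582) = 6.2201 K.
Change = 6.2201 − 4.8598 = 1.36 K.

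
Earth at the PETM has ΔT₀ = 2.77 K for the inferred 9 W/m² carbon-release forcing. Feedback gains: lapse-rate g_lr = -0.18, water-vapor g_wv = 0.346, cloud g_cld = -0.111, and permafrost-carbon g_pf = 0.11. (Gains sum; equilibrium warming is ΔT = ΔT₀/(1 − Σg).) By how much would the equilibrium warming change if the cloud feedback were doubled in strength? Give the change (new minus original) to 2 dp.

-0.39 K

Original: g = 0.165, ΔT = 2.77/(1−0.165) = 3.3174 K.
With doubled cloud: g' = 0.054, ΔT' = 2.77/(1−0.054) = 2.9281 K.
Change = 2.9281 − 3.3174 = -0.39 K.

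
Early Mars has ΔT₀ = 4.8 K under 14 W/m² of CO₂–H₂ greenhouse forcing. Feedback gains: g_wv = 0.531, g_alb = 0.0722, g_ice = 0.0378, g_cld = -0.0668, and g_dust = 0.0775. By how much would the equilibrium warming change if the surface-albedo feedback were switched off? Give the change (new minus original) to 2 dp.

-2.37 K

Original: g = 0.6517, ΔT = 4.8/(1−0.6517) = 13.7812 K.
Without surface-albedo: g' = 0.5795, ΔT' = 4.8/(1−0.5795) = 11.4150 K.
Change = 11.4150 − 13.7812 = -2.37 K.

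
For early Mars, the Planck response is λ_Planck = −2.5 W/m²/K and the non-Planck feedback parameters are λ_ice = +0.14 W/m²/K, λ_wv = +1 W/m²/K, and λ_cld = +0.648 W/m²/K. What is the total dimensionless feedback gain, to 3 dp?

Convert to gains: g_ice = 0.14/2.5 = 0.056; g_wv = 1/2.5 = 0.4; g_cld = 0.648/2.5 = 0.2592.
Total gain g = 0.7152.

0.715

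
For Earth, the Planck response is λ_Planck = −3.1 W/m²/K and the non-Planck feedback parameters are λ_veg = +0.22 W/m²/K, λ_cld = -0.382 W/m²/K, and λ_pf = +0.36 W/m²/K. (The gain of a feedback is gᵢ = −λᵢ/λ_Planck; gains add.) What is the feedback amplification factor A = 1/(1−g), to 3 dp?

1.068

Convert to gains: g_veg = 0.22/3.1 = 0.07097; g_cld = -0.382/3.1 = -0.1232; g_pf = 0.36/3.1 = 0.1161.
Total gain g = 0.06387.
A = 1/(1 − 0.06387) = 1.068.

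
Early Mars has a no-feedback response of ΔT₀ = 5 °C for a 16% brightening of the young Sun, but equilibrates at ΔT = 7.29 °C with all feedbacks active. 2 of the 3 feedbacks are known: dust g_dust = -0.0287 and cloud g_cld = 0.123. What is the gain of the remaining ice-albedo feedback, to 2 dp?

0.22

Amplification A = ΔT/ΔT₀ = 7.29/5 = 1.458.
Total gain g = 1 − 1/A = 1 − 1/1.458 = 0.3141.
Known gains sum to -0.0287 + 0.123 = 0.0943.
g_ice = 0.3141 − 0.0943 = 0.22.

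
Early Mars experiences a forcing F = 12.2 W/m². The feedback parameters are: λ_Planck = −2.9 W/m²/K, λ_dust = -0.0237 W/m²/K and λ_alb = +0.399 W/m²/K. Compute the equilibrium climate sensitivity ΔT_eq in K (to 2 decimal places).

4.83 K

Net feedback parameter λ = (−2.9) + (-0.0237) + (+0.399) = -2.5247 W/m²/K.
ΔT = −F/λ = −12.2/(-2.5247) = 4.83 K.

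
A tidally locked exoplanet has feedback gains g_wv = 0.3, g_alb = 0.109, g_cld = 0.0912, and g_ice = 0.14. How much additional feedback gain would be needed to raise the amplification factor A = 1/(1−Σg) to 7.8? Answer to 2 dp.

Current total gain = 0.6402.
Target gain for A = 7.8: g* = 1 − 1/7.8 = 0.8718.
Additional gain needed = 0.8718 − 0.6402 = 0.23.

0.23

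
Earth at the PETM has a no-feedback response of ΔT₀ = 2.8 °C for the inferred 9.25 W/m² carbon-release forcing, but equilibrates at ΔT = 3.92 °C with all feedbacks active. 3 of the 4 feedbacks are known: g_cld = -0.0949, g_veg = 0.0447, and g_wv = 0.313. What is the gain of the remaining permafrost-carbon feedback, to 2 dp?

Amplification A = ΔT/ΔT₀ = 3.92/2.8 = 1.4.
Total gain g = 1 − 1/A = 1 − 1/1.4 = 0.2857.
Known gains sum to -0.0949 + 0.0447 + 0.313 = 0.2628.
g_pf = 0.2857 − 0.2628 = 0.02.

0.02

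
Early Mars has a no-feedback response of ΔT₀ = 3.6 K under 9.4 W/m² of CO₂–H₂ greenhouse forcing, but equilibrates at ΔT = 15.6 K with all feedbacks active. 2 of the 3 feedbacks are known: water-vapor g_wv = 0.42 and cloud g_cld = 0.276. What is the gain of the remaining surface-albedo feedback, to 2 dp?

Amplification A = ΔT/ΔT₀ = 15.6/3.6 = 4.333.
Total gain g = 1 − 1/A = 1 − 1/4.333 = 0.7692.
Known gains sum to 0.42 + 0.276 = 0.696.
g_alb = 0.7692 − 0.696 = 0.07.

0.07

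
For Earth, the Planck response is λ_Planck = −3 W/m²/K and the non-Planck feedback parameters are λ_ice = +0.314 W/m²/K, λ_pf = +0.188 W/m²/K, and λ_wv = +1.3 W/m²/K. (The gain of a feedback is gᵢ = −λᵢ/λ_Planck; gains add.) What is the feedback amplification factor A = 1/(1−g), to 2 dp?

2.50

Convert to gains: g_ice = 0.314/3 = 0.1047; g_pf = 0.188/3 = 0.06267; g_wv = 1.3/3 = 0.4333.
Total gain g = 0.60067.
A = 1/(1 − 0.60067) = 2.50.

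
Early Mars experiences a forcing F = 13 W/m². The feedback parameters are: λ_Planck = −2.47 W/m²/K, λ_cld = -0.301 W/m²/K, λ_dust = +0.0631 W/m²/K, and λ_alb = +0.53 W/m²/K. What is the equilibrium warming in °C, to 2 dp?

5.97 °C

Net feedback parameter λ = (−2.47) + (-0.301) + (+0.0631) + (+0.53) = -2.1779 W/m²/K.
ΔT = −F/λ = −13/(-2.1779) = 5.97 °C.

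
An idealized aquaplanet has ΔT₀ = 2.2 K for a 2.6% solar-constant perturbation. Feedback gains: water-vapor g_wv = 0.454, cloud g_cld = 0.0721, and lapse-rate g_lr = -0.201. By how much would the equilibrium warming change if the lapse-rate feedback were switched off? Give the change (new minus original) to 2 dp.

1.38 K

Original: g = 0.3251, ΔT = 2.2/(1−0.3251) = 3.2597 K.
Without lapse-rate: g' = 0.5261, ΔT' = 2.2/(1−0.5261) = 4.6423 K.
Change = 4.6423 − 3.2597 = 1.38 K.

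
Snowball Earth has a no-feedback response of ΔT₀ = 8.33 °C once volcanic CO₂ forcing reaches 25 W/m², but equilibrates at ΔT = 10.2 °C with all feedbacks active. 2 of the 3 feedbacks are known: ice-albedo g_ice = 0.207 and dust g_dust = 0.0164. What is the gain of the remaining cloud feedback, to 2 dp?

-0.04

Amplification A = ΔT/ΔT₀ = 10.2/8.33 = 1.224.
Total gain g = 1 − 1/A = 1 − 1/1.224 = 0.183.
Known gains sum to 0.207 + 0.0164 = 0.2234.
g_cld = 0.183 − 0.2234 = -0.04.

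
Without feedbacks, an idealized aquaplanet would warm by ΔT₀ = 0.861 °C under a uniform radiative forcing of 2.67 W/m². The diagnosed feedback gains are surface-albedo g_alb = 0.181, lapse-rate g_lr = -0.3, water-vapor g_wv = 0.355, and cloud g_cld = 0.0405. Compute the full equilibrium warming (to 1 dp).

Total gain g = 0.181 − 0.3 + 0.355 + 0.0405 = 0.2765.
Amplification A = 1/(1 − 0.2765) = 1.382.
ΔT = 0.861 × 1.382 = 1.2 °C.

1.2 °C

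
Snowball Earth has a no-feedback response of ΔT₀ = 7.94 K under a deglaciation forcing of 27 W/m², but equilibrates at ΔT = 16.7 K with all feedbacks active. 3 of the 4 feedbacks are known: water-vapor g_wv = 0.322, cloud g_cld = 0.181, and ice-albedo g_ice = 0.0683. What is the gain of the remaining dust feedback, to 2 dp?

Amplification A = ΔT/ΔT₀ = 16.7/7.94 = 2.103.
Total gain g = 1 − 1/A = 1 − 1/2.103 = 0.5245.
Known gains sum to 0.322 + 0.181 + 0.0683 = 0.5713.
g_dust = 0.5245 − 0.5713 = -0.05.

-0.05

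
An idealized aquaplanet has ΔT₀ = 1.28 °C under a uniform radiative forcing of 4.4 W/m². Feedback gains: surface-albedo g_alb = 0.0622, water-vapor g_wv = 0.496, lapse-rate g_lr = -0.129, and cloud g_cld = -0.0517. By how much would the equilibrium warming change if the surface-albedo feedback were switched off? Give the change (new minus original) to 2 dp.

-0.19 °C

Original: g = 0.3775, ΔT = 1.28/(1−0.3775) = 2.0562 °C.
Without surface-albedo: g' = 0.3153, ΔT' = 1.28/(1−0.3153) = 1.8694 °C.
Change = 1.8694 − 2.0562 = -0.19 °C.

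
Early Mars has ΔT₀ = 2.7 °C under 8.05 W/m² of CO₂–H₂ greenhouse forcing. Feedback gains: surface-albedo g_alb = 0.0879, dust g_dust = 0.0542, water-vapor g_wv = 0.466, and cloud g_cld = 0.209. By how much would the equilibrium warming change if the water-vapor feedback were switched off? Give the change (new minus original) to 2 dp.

Original: g = 0.8171, ΔT = 2.7/(1−0.8171) = 14.7622 °C.
Without water-vapor: g' = 0.3511, ΔT' = 2.7/(1−0.3511) = 4.1609 °C.
Change = 4.1609 − 14.7622 = -10.60 °C.

-10.60 °C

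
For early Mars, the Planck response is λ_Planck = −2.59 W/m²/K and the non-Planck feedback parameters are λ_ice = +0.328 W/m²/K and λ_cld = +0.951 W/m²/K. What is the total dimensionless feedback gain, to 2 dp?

0.49

Convert to gains: g_ice = 0.328/2.59 = 0.1266; g_cld = 0.951/2.59 = 0.3672.
Total gain g = 0.4938.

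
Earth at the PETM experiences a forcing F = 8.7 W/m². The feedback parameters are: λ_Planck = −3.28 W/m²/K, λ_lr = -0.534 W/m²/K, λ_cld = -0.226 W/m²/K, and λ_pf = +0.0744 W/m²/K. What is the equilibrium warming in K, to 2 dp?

2.19 K

Net feedback parameter λ = (−3.28) + (-0.534) + (-0.226) + (+0.0744) = -3.9656 W/m²/K.
ΔT = −F/λ = −8.7/(-3.9656) = 2.19 K.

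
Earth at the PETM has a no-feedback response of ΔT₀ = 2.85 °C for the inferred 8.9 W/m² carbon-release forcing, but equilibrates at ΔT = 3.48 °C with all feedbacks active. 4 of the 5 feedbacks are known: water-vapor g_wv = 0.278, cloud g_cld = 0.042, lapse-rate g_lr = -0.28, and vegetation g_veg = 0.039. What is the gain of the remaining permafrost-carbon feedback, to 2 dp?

0.10

Amplification A = ΔT/ΔT₀ = 3.48/2.85 = 1.221.
Total gain g = 1 − 1/A = 1 − 1/1.221 = 0.181.
Known gains sum to 0.278 + 0.042 − 0.28 + 0.039 = 0.079.
g_pf = 0.181 − 0.079 = 0.10.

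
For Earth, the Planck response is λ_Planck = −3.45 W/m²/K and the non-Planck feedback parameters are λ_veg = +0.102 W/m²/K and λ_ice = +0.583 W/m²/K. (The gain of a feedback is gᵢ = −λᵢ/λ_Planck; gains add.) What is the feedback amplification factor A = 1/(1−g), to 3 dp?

1.248

Convert to gains: g_veg = 0.102/3.45 = 0.02957; g_ice = 0.583/3.45 = 0.169.
Total gain g = 0.19857.
A = 1/(1 − 0.19857) = 1.248.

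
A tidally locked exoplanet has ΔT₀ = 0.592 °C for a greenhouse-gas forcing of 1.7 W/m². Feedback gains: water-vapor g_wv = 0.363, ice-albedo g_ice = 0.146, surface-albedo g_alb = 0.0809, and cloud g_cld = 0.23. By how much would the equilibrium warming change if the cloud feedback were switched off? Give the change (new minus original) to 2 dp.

Original: g = 0.8199, ΔT = 0.592/(1−0.8199) = 3.2871 °C.
Without cloud: g' = 0.5899, ΔT' = 0.592/(1−0.5899) = 1.4436 °C.
Change = 1.4436 − 3.2871 = -1.84 °C.

-1.84 °C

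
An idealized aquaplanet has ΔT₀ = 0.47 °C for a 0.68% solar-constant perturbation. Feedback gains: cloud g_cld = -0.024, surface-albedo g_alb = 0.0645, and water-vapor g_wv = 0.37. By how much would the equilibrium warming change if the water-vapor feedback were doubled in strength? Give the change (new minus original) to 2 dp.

Original: g = 0.4105, ΔT = 0.47/(1−0.4105) = 0.7973 °C.
With doubled water-vapor: g' = 0.7805, ΔT' = 0.47/(1−0.7805) = 2.1412 °C.
Change = 2.1412 − 0.7973 = 1.34 °C.

1.34 °C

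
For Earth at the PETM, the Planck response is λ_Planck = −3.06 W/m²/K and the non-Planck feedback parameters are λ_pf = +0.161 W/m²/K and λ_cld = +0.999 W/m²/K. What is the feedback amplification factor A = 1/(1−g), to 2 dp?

1.61

Convert to gains: g_pf = 0.161/3.06 = 0.05261; g_cld = 0.999/3.06 = 0.3265.
Total gain g = 0.37911.
A = 1/(1 − 0.37911) = 1.61.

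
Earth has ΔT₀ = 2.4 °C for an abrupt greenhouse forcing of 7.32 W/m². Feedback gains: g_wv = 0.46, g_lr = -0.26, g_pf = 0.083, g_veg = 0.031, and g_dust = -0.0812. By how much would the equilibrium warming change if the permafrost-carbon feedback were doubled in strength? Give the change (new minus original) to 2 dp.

0.38 °C

Original: g = 0.2328, ΔT = 2.4/(1−0.2328) = 3.1283 °C.
With doubled permafrost-carbon: g' = 0.3158, ΔT' = 2.4/(1−0.3158) = 3.5077 °C.
Change = 3.5077 − 3.1283 = 0.38 °C.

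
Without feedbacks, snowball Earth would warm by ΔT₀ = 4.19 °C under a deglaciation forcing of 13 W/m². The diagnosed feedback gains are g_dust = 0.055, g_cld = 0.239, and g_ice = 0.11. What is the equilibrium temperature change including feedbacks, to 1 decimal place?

7.0 °C

Total gain g = 0.055 + 0.239 + 0.11 = 0.404.
Amplification A = 1/(1 − 0.404) = 1.678.
ΔT = 4.19 × 1.678 = 7.0 °C.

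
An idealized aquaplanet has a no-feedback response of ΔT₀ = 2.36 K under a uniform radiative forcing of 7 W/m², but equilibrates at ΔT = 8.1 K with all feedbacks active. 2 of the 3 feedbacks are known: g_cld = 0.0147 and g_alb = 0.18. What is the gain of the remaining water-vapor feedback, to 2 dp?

Amplification A = ΔT/ΔT₀ = 8.1/2.36 = 3.432.
Total gain g = 1 − 1/A = 1 − 1/3.432 = 0.7086.
Known gains sum to 0.0147 + 0.18 = 0.1947.
g_wv = 0.7086 − 0.1947 = 0.51.

0.51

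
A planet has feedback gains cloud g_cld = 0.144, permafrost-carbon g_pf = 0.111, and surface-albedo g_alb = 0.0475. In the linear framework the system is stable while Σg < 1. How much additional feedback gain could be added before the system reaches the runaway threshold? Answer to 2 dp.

0.70

Current total gain = 0.144 + 0.111 + 0.0475 = 0.3025.
Margin to runaway = 1 − 0.3025 = 0.70.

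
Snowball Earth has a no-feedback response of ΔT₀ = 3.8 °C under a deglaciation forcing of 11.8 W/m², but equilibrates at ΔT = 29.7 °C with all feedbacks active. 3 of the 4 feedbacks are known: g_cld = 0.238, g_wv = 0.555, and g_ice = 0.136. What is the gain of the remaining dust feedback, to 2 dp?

Amplification A = ΔT/ΔT₀ = 29.7/3.8 = 7.816.
Total gain g = 1 − 1/A = 1 − 1/7.816 = 0.8721.
Known gains sum to 0.238 + 0.555 + 0.136 = 0.929.
g_dust = 0.8721 − 0.929 = -0.06.

-0.06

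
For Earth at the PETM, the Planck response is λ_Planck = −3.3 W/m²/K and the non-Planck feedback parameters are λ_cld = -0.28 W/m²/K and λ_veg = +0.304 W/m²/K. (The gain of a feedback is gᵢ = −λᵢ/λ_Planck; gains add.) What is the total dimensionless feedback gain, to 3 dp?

0.007

Convert to gains: g_cld = -0.28/3.3 = -0.08485; g_veg = 0.304/3.3 = 0.09212.
Total gain g = 0.00727.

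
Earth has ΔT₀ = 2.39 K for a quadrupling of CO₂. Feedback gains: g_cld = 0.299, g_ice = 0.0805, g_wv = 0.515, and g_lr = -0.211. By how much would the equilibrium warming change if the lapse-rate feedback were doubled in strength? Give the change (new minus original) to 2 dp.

-3.02 K

Original: g = 0.6835, ΔT = 2.39/(1−0.6835) = 7.5513 K.
With doubled lapse-rate: g' = 0.4725, ΔT' = 2.39/(1−0.4725) = 4.5308 K.
Change = 4.5308 − 7.5513 = -3.02 K.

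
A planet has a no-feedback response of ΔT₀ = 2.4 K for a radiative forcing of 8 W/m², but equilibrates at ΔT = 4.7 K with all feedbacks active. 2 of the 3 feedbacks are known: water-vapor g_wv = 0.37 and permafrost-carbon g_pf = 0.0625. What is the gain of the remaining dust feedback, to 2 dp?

Amplification A = ΔT/ΔT₀ = 4.7/2.4 = 1.958.
Total gain g = 1 − 1/A = 1 − 1/1.958 = 0.4893.
Known gains sum to 0.37 + 0.0625 = 0.4325.
g_dust = 0.4893 − 0.4325 = 0.06.

0.06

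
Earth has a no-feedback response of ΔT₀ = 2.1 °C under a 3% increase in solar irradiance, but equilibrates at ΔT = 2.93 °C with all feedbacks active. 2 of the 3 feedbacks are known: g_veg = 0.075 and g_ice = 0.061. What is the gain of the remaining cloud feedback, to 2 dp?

0.15

Amplification A = ΔT/ΔT₀ = 2.93/2.1 = 1.395.
Total gain g = 1 − 1/A = 1 − 1/1.395 = 0.2832.
Known gains sum to 0.075 + 0.061 = 0.136.
g_cld = 0.2832 − 0.136 = 0.15.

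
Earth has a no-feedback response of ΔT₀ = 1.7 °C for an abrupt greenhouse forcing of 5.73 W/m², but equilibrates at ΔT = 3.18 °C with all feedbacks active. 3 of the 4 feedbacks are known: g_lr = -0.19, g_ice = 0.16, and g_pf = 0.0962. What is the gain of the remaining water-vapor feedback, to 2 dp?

0.40

Amplification A = ΔT/ΔT₀ = 3.18/1.7 = 1.871.
Total gain g = 1 − 1/A = 1 − 1/1.871 = 0.4655.
Known gains sum to -0.19 + 0.16 + 0.0962 = 0.0662.
g_wv = 0.4655 − 0.0662 = 0.40.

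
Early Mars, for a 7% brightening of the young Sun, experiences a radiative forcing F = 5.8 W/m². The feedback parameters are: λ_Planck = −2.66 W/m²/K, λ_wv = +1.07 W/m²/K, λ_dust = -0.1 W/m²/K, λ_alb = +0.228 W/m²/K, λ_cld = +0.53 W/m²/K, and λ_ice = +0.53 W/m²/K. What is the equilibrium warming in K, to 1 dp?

Net feedback parameter λ = (−2.66) + (+1.07) + (-0.1) + (+0.228) + (+0.53) + (+0.53) = -0.402 W/m²/K.
ΔT = −F/λ = −5.8/(-0.402) = 14.4 K.

14.4 K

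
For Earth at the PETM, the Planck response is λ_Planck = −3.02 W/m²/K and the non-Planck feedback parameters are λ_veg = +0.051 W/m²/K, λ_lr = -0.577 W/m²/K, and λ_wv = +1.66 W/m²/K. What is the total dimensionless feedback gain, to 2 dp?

0.38

Convert to gains: g_veg = 0.051/3.02 = 0.01689; g_lr = -0.577/3.02 = -0.1911; g_wv = 1.66/3.02 = 0.5497.
Total gain g = 0.37549.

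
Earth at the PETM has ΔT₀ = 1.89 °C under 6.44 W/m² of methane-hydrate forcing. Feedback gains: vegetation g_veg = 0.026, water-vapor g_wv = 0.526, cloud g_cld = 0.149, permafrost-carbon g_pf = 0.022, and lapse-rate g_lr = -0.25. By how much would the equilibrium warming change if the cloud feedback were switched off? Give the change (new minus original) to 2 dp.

-0.79 °C

Original: g = 0.473, ΔT = 1.89/(1−0.473) = 3.5863 °C.
Without cloud: g' = 0.324, ΔT' = 1.89/(1−0.324) = 2.7959 °C.
Change = 2.7959 − 3.5863 = -0.79 °C.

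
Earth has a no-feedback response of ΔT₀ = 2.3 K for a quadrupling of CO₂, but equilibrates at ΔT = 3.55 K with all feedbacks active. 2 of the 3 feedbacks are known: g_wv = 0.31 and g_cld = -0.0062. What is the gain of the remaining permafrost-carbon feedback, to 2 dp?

0.05

Amplification A = ΔT/ΔT₀ = 3.55/2.3 = 1.543.
Total gain g = 1 − 1/A = 1 − 1/1.543 = 0.3519.
Known gains sum to 0.31 − 0.0062 = 0.3038.
g_pf = 0.3519 − 0.3038 = 0.05.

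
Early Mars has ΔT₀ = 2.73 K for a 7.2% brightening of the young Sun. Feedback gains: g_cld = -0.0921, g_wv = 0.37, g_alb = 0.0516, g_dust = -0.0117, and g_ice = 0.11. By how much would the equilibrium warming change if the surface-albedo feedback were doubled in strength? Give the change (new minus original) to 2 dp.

Original: g = 0.4278, ΔT = 2.73/(1−0.4278) = 4.7711 K.
With doubled surface-albedo: g' = 0.4794, ΔT' = 2.73/(1−0.4794) = 5.2439 K.
Change = 5.2439 − 4.7711 = 0.47 K.

0.47 K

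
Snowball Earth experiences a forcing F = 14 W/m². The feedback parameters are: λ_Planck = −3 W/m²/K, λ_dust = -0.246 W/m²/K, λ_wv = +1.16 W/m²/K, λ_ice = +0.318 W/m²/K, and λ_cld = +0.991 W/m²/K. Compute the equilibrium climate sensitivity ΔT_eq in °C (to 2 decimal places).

18.02 °C

Net feedback parameter λ = (−3) + (-0.246) + (+1.16) + (+0.318) + (+0.991) = -0.777 W/m²/K.
ΔT = −F/λ = −14/(-0.777) = 18.02 °C.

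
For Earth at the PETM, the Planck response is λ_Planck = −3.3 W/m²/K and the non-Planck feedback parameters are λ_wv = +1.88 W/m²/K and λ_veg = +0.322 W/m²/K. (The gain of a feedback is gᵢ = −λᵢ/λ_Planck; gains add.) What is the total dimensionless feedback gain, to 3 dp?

Convert to gains: g_wv = 1.88/3.3 = 0.5697; g_veg = 0.322/3.3 = 0.09758.
Total gain g = 0.66728.

0.667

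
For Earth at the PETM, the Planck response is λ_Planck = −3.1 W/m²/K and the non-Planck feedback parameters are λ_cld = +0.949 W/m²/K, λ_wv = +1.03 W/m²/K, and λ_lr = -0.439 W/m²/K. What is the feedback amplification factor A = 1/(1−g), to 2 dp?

1.99

Convert to gains: g_cld = 0.949/3.1 = 0.3061; g_wv = 1.03/3.1 = 0.3323; g_lr = -0.439/3.1 = -0.1416.
Total gain g = 0.4968.
A = 1/(1 − 0.4968) = 1.99.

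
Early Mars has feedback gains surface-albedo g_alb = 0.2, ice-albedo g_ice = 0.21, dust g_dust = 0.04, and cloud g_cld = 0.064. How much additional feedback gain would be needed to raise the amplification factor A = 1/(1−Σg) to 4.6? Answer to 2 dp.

0.27

Current total gain = 0.514.
Target gain for A = 4.6: g* = 1 − 1/4.6 = 0.7826.
Additional gain needed = 0.7826 − 0.514 = 0.27.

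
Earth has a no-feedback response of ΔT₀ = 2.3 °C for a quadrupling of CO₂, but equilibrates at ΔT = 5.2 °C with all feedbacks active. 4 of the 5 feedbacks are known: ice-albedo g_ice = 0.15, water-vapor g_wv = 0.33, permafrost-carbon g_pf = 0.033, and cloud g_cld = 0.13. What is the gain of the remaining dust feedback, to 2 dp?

-0.09

Amplification A = ΔT/ΔT₀ = 5.2/2.3 = 2.261.
Total gain g = 1 − 1/A = 1 − 1/2.261 = 0.5577.
Known gains sum to 0.15 + 0.33 + 0.033 + 0.13 = 0.643.
g_dust = 0.5577 − 0.643 = -0.09.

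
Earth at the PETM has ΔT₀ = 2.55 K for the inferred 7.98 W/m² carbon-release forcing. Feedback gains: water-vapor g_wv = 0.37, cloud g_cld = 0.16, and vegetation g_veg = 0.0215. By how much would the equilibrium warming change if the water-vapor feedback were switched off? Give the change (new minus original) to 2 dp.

-2.57 K

Original: g = 0.5515, ΔT = 2.55/(1−0.5515) = 5.6856 K.
Without water-vapor: g' = 0.1815, ΔT' = 2.55/(1−0.1815) = 3.1155 K.
Change = 3.1155 − 5.6856 = -2.57 K.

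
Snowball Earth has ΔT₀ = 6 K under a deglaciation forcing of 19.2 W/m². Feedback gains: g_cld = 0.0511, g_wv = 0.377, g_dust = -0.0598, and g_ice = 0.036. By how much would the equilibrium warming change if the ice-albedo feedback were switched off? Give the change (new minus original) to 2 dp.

Original: g = 0.4043, ΔT = 6/(1−0.4043) = 10.0722 K.
Without ice-albedo: g' = 0.3683, ΔT' = 6/(1−0.3683) = 9.4982 K.
Change = 9.4982 − 10.0722 = -0.57 K.

-0.57 K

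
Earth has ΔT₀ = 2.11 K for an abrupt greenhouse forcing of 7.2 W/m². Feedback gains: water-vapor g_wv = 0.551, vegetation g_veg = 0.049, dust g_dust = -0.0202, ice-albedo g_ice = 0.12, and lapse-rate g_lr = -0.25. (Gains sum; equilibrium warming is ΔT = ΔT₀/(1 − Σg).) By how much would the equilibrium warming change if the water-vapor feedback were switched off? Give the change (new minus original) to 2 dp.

-1.92 K

Original: g = 0.4498, ΔT = 2.11/(1−0.4498) = 3.8350 K.
Without water-vapor: g' = -0.1012, ΔT' = 2.11/(1+0.1012) = 1.9161 K.
Change = 1.9161 − 3.8350 = -1.92 K.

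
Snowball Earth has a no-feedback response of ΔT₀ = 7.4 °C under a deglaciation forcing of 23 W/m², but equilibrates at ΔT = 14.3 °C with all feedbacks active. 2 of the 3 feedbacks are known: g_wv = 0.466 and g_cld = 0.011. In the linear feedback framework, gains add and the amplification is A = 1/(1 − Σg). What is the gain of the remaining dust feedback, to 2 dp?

Amplification A = ΔT/ΔT₀ = 14.3/7.4 = 1.932.
Total gain g = 1 − 1/A = 1 − 1/1.932 = 0.4824.
Known gains sum to 0.466 + 0.011 = 0.477.
g_dust = 0.4824 − 0.477 = 0.01.

0.01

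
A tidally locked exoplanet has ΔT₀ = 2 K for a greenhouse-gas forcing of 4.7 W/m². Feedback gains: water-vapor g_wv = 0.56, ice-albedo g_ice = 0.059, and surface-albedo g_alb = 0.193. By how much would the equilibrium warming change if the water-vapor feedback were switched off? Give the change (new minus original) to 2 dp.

-7.96 K

Original: g = 0.812, ΔT = 2/(1−0.812) = 10.6383 K.
Without water-vapor: g' = 0.252, ΔT' = 2/(1−0.252) = 2.6738 K.
Change = 2.6738 − 10.6383 = -7.96 K.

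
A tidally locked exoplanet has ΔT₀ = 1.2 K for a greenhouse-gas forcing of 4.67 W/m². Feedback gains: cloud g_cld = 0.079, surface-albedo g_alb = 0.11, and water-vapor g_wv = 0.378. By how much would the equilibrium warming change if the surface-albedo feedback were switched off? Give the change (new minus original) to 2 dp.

-0.56 K

Original: g = 0.567, ΔT = 1.2/(1−0.567) = 2.7714 K.
Without surface-albedo: g' = 0.457, ΔT' = 1.2/(1−0.457) = 2.2099 K.
Change = 2.2099 − 2.7714 = -0.56 K.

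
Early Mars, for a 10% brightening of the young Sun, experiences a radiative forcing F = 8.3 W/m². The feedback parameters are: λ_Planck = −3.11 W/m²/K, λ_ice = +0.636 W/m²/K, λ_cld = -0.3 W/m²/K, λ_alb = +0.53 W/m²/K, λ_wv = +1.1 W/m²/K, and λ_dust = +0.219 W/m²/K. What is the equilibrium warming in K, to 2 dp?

8.97 K

Net feedback parameter λ = (−3.11) + (+0.636) + (-0.3) + (+0.53) + (+1.1) + (+0.219) = -0.925 W/m²/K.
ΔT = −F/λ = −8.3/(-0.925) = 8.97 K.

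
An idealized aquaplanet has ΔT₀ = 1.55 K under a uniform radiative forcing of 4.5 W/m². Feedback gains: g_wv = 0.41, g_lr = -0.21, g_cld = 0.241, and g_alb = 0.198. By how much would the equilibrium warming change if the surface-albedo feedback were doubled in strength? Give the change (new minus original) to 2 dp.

Original: g = 0.639, ΔT = 1.55/(1−0.639) = 4.2936 K.
With doubled surface-albedo: g' = 0.837, ΔT' = 1.55/(1−0.837) = 9.5092 K.
Change = 9.5092 − 4.2936 = 5.22 K.

5.22 K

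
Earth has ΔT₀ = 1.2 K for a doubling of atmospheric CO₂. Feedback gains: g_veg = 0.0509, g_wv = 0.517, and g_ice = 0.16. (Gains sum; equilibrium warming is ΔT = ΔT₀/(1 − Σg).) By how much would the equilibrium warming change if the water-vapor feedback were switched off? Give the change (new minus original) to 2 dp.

-2.89 K

Original: g = 0.7279, ΔT = 1.2/(1−0.7279) = 4.4101 K.
Without water-vapor: g' = 0.2109, ΔT' = 1.2/(1−0.2109) = 1.5207 K.
Change = 1.5207 − 4.4101 = -2.89 K.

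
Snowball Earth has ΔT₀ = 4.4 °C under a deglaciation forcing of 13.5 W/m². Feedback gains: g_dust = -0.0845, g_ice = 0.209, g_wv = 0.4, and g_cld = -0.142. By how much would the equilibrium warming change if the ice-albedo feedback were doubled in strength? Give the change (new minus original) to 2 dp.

Original: g = 0.3825, ΔT = 4.4/(1−0.3825) = 7.1255 °C.
With doubled ice-albedo: g' = 0.5915, ΔT' = 4.4/(1−0.5915) = 10.7711 °C.
Change = 10.7711 − 7.1255 = 3.65 °C.

3.65 °C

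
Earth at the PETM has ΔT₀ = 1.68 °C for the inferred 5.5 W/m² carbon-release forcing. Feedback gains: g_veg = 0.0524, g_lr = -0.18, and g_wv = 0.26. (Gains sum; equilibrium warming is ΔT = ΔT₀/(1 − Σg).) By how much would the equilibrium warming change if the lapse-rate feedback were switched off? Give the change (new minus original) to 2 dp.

Original: g = 0.1324, ΔT = 1.68/(1−0.1324) = 1.9364 °C.
Without lapse-rate: g' = 0.3124, ΔT' = 1.68/(1−0.3124) = 2.4433 °C.
Change = 2.4433 − 1.9364 = 0.51 °C.

0.51 °C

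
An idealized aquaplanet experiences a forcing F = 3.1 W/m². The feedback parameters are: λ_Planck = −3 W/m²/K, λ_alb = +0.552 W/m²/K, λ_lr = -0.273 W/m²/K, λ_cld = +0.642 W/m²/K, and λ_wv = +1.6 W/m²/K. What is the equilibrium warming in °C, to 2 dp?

6.47 °C

Net feedback parameter λ = (−3) + (+0.552) + (-0.273) + (+0.642) + (+1.6) = -0.479 W/m²/K.
ΔT = −F/λ = −3.1/(-0.479) = 6.47 °C.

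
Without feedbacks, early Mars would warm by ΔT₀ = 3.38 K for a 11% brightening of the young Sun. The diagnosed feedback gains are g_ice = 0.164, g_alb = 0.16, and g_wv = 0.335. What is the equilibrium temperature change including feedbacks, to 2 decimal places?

Total gain g = 0.164 + 0.16 + 0.335 = 0.659.
Amplification A = 1/(1 − 0.659) = 2.933.
ΔT = 3.38 × 2.933 = 9.91 K.

9.91 K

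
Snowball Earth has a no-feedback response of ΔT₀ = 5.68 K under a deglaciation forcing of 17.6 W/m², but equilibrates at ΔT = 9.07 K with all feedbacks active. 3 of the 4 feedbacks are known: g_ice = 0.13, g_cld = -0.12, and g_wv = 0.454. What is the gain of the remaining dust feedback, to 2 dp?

Amplification A = ΔT/ΔT₀ = 9.07/5.68 = 1.597.
Total gain g = 1 − 1/A = 1 − 1/1.597 = 0.3738.
Known gains sum to 0.13 − 0.12 + 0.454 = 0.464.
g_dust = 0.3738 − 0.464 = -0.09.

-0.09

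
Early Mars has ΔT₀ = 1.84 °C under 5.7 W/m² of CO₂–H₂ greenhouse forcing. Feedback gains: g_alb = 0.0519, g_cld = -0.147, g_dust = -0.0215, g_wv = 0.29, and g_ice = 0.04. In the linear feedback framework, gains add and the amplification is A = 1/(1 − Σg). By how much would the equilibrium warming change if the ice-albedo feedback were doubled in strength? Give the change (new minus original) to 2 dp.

0.13 °C

Original: g = 0.2134, ΔT = 1.84/(1−0.2134) = 2.3392 °C.
With doubled ice-albedo: g' = 0.2534, ΔT' = 1.84/(1−0.2534) = 2.4645 °C.
Change = 2.4645 − 2.3392 = 0.13 °C.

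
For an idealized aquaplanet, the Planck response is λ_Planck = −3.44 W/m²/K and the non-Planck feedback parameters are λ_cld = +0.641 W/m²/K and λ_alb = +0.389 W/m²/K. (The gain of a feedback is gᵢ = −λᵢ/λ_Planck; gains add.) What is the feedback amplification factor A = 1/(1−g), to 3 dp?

1.427

Convert to gains: g_cld = 0.641/3.44 = 0.1863; g_alb = 0.389/3.44 = 0.1131.
Total gain g = 0.2994.
A = 1/(1 − 0.2994) = 1.427.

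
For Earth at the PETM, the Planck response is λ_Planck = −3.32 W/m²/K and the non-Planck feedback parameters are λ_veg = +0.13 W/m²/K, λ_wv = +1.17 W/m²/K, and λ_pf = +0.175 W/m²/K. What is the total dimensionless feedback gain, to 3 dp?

0.444

Convert to gains: g_veg = 0.13/3.32 = 0.03916; g_wv = 1.17/3.32 = 0.3524; g_pf = 0.175/3.32 = 0.05271.
Total gain g = 0.44427.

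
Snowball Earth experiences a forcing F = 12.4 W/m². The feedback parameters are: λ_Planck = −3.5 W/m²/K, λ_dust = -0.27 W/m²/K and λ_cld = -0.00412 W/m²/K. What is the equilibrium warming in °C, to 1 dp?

3.3 °C

Net feedback parameter λ = (−3.5) + (-0.27) + (-0.00412) = -3.77412 W/m²/K.
ΔT = −F/λ = −12.4/(-3.77412) = 3.3 °C.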